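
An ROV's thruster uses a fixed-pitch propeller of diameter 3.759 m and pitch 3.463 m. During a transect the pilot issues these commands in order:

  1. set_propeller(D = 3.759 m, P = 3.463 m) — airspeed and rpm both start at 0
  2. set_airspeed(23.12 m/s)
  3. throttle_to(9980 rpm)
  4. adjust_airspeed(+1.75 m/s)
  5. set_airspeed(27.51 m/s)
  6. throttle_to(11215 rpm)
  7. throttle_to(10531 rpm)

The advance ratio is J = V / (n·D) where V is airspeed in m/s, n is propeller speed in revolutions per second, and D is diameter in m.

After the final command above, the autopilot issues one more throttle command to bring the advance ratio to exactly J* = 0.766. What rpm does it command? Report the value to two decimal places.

set_propeller: D = 3.759 m, P = 3.463 m (p = P/D = 0.921256); state ← (V=0, rpm=0)
set_airspeed(23.12): V ← 23.12 m/s
throttle_to(9980): rpm ← 9980
adjust_airspeed(+1.75): V ← 23.12 +1.75 = 24.87 m/s
set_airspeed(27.51): V ← 27.51 m/s
throttle_to(11215): rpm ← 11215
throttle_to(10531): rpm ← 10531
final state: V = 27.51 m/s, rpm = 10531 → n = rpm/60 = 175.516667 rev/s
target J* = 0.766; solve J* = V/(n·D) for n: n = V/(J*·D) = 27.51/(0.766 × 3.759) = 9.554094 rev/s
rpm = 60·n = 573.245620

rpm = 573.25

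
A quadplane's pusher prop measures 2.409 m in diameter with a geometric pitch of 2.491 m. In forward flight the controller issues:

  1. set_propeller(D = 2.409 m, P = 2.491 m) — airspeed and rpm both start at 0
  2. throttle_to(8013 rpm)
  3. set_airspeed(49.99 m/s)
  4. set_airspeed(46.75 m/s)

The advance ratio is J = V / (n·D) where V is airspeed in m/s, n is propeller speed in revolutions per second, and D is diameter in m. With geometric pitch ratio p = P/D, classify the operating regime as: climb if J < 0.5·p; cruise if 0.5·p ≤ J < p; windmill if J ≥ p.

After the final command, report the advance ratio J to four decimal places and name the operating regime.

set_propeller: D = 2.409 m, P = 2.491 m (p = P/D = 1.034039); state ← (V=0, rpm=0)
throttle_to(8013): rpm ← 8013
set_airspeed(49.99): V ← 49.99 m/s
set_airspeed(46.75): V ← 46.75 m/s
final state: V = 46.75 m/s, rpm = 8013 → n = rpm/60 = 133.550000 rev/s
J = V / (n·D) = 46.75 / (133.550000 × 2.409) = 0.145312
regime bands: climb J<0.5170 | cruise [0.5170, 1.0340) | windmill J≥1.0340
J = 0.1453 → climb

J = 0.1453, regime = climb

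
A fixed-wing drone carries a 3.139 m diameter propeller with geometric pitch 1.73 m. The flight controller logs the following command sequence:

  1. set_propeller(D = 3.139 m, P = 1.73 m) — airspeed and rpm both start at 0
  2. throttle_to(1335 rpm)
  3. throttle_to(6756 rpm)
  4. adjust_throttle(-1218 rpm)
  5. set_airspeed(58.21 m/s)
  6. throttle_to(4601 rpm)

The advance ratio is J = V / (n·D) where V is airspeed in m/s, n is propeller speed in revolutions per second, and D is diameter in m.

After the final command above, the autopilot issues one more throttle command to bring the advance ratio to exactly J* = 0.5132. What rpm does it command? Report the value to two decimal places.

rpm = 2168.06

set_propeller: D = 3.139 m, P = 1.73 m (p = P/D = 0.551131); state ← (V=0, rpm=0)
throttle_to(1335): rpm ← 1335
throttle_to(6756): rpm ← 6756
adjust_throttle(-1218): rpm ← 6756 -1218 = 5538
set_airspeed(58.21): V ← 58.21 m/s
throttle_to(4601): rpm ← 4601
final state: V = 58.21 m/s, rpm = 4601 → n = rpm/60 = 76.683333 rev/s
target J* = 0.5132; solve J* = V/(n·D) for n: n = V/(J*·D) = 58.21/(0.5132 × 3.139) = 36.134299 rev/s
rpm = 60·n = 2168.057950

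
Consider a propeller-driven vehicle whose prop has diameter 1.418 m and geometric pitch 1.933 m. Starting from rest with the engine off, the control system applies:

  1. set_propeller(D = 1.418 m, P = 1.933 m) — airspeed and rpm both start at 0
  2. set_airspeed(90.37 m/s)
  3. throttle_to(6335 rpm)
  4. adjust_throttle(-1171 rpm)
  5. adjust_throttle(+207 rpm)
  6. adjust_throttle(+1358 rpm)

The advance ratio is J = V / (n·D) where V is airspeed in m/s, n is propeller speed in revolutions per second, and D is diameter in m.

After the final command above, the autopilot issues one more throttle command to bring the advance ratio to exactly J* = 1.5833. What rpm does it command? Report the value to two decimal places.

rpm = 2415.11

set_propeller: D = 1.418 m, P = 1.933 m (p = P/D = 1.363188); state ← (V=0, rpm=0)
set_airspeed(90.37): V ← 90.37 m/s
throttle_to(6335): rpm ← 6335
adjust_throttle(-1171): rpm ← 6335 -1171 = 5164
adjust_throttle(+207): rpm ← 5164 +207 = 5371
adjust_throttle(+1358): rpm ← 5371 +1358 = 6729
final state: V = 90.37 m/s, rpm = 6729 → n = rpm/60 = 112.150000 rev/s
target J* = 1.5833; solve J* = V/(n·D) for n: n = V/(J*·D) = 90.37/(1.5833 × 1.418) = 40.251757 rev/s
rpm = 60·n = 2415.105406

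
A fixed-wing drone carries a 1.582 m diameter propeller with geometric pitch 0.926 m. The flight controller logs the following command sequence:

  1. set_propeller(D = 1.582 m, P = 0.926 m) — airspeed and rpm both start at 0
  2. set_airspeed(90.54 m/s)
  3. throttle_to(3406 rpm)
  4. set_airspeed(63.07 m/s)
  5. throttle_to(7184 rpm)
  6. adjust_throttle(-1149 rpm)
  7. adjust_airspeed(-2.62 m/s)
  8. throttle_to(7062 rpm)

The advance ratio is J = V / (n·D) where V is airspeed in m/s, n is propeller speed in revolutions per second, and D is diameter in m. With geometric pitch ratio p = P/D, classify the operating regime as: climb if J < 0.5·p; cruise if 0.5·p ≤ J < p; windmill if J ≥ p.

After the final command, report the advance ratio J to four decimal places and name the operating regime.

J = 0.3246, regime = cruise

set_propeller: D = 1.582 m, P = 0.926 m (p = P/D = 0.585335); state ← (V=0, rpm=0)
set_airspeed(90.54): V ← 90.54 m/s
throttle_to(3406): rpm ← 3406
set_airspeed(63.07): V ← 63.07 m/s
throttle_to(7184): rpm ← 7184
adjust_throttle(-1149): rpm ← 7184 -1149 = 6035
adjust_airspeed(-2.62): V ← 63.07 -2.62 = 60.45 m/s
throttle_to(7062): rpm ← 7062
final state: V = 60.45 m/s, rpm = 7062 → n = rpm/60 = 117.700000 rev/s
J = V / (n·D) = 60.45 / (117.700000 × 1.582) = 0.324648
regime bands: climb J<0.2927 | cruise [0.2927, 0.5853) | windmill J≥0.5853
J = 0.3246 → cruise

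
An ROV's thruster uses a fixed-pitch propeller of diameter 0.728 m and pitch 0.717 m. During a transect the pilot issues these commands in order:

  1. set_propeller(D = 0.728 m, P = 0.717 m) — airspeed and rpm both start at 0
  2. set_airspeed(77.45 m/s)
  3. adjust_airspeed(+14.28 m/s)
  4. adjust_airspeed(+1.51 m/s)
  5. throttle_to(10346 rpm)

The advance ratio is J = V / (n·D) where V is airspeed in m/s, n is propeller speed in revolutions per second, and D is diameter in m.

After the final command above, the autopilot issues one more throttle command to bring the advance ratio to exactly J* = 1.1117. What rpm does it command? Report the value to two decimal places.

rpm = 6912.49

set_propeller: D = 0.728 m, P = 0.717 m (p = P/D = 0.984890); state ← (V=0, rpm=0)
set_airspeed(77.45): V ← 77.45 m/s
adjust_airspeed(+14.28): V ← 77.45 +14.28 = 91.73 m/s
adjust_airspeed(+1.51): V ← 91.73 +1.51 = 93.24 m/s
throttle_to(10346): rpm ← 10346
final state: V = 93.24 m/s, rpm = 10346 → n = rpm/60 = 172.433333 rev/s
target J* = 1.1117; solve J* = V/(n·D) for n: n = V/(J*·D) = 93.24/(1.1117 × 0.728) = 115.208170 rev/s
rpm = 60·n = 6912.490226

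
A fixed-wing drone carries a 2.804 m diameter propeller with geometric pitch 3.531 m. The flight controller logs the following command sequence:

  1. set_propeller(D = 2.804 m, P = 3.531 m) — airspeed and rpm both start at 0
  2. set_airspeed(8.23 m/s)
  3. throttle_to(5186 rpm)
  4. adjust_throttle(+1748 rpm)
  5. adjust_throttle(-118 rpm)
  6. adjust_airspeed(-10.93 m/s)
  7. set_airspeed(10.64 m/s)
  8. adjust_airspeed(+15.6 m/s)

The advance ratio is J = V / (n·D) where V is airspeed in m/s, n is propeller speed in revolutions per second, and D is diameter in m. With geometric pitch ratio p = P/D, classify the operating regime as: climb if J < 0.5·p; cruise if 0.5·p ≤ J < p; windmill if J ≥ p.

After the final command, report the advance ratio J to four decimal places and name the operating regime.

J = 0.0824, regime = climb

set_propeller: D = 2.804 m, P = 3.531 m (p = P/D = 1.259272); state ← (V=0, rpm=0)
set_airspeed(8.23): V ← 8.23 m/s
throttle_to(5186): rpm ← 5186
adjust_throttle(+1748): rpm ← 5186 +1748 = 6934
adjust_throttle(-118): rpm ← 6934 -118 = 6816
adjust_airspeed(-10.93): V ← 8.23 -10.93 = -2.7 m/s
set_airspeed(10.64): V ← 10.64 m/s
adjust_airspeed(+15.6): V ← 10.64 +15.6 = 26.24 m/s
final state: V = 26.24 m/s, rpm = 6816 → n = rpm/60 = 113.600000 rev/s
J = V / (n·D) = 26.24 / (113.600000 × 2.804) = 0.082377
regime bands: climb J<0.6296 | cruise [0.6296, 1.2593) | windmill J≥1.2593
J = 0.0824 → climb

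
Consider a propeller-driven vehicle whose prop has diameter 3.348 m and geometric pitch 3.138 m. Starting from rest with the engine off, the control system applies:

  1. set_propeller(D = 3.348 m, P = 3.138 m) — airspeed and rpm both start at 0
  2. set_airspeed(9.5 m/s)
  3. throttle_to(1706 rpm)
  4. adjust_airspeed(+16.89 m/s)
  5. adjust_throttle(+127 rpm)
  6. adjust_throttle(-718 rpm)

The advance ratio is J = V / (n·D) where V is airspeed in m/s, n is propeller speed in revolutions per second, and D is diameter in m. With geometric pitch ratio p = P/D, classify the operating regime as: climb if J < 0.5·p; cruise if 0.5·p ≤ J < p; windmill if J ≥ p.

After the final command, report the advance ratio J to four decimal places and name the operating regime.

set_propeller: D = 3.348 m, P = 3.138 m (p = P/D = 0.937276); state ← (V=0, rpm=0)
set_airspeed(9.5): V ← 9.5 m/s
throttle_to(1706): rpm ← 1706
adjust_airspeed(+16.89): V ← 9.5 +16.89 = 26.39 m/s
adjust_throttle(+127): rpm ← 1706 +127 = 1833
adjust_throttle(-718): rpm ← 1833 -718 = 1115
final state: V = 26.39 m/s, rpm = 1115 → n = rpm/60 = 18.583333 rev/s
J = V / (n·D) = 26.39 / (18.583333 × 3.348) = 0.424161
regime bands: climb J<0.4686 | cruise [0.4686, 0.9373) | windmill J≥0.9373
J = 0.4242 → climb

J = 0.4242, regime = climb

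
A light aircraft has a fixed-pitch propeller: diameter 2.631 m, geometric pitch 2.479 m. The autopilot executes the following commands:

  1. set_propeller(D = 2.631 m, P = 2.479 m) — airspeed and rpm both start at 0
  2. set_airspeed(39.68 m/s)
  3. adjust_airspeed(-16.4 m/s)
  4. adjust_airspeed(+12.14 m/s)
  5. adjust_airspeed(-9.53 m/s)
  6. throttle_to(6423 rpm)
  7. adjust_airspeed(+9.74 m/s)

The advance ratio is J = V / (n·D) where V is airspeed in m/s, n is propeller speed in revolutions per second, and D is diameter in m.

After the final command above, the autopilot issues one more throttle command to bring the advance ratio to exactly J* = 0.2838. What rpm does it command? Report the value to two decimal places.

set_propeller: D = 2.631 m, P = 2.479 m (p = P/D = 0.942227); state ← (V=0, rpm=0)
set_airspeed(39.68): V ← 39.68 m/s
adjust_airspeed(-16.4): V ← 39.68 -16.4 = 23.28 m/s
adjust_airspeed(+12.14): V ← 23.28 +12.14 = 35.42 m/s
adjust_airspeed(-9.53): V ← 35.42 -9.53 = 25.89 m/s
throttle_to(6423): rpm ← 6423
adjust_airspeed(+9.74): V ← 25.89 +9.74 = 35.63 m/s
final state: V = 35.63 m/s, rpm = 6423 → n = rpm/60 = 107.050000 rev/s
target J* = 0.2838; solve J* = V/(n·D) for n: n = V/(J*·D) = 35.63/(0.2838 × 2.631) = 47.718038 rev/s
rpm = 60·n = 2863.082309

rpm = 2863.08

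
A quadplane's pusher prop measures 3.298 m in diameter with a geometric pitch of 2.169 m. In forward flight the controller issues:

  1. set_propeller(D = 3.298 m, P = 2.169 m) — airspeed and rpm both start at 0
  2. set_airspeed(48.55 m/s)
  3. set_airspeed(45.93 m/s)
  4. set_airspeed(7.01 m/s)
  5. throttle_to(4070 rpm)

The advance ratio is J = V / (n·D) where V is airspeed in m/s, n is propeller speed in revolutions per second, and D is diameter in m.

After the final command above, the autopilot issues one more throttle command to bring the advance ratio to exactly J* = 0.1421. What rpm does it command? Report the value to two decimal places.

set_propeller: D = 3.298 m, P = 2.169 m (p = P/D = 0.657671); state ← (V=0, rpm=0)
set_airspeed(48.55): V ← 48.55 m/s
set_airspeed(45.93): V ← 45.93 m/s
set_airspeed(7.01): V ← 7.01 m/s
throttle_to(4070): rpm ← 4070
final state: V = 7.01 m/s, rpm = 4070 → n = rpm/60 = 67.833333 rev/s
target J* = 0.1421; solve J* = V/(n·D) for n: n = V/(J*·D) = 7.01/(0.1421 × 3.298) = 14.957992 rev/s
rpm = 60·n = 897.479504

rpm = 897.48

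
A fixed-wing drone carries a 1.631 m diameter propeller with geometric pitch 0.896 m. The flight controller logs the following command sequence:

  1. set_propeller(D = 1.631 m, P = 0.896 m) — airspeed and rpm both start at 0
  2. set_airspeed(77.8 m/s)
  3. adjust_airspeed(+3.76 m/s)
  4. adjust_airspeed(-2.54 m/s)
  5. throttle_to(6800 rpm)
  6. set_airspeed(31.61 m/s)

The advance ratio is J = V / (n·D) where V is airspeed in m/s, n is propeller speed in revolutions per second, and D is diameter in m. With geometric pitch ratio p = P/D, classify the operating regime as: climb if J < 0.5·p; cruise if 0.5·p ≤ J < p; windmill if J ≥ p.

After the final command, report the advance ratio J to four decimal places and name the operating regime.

set_propeller: D = 1.631 m, P = 0.896 m (p = P/D = 0.549356); state ← (V=0, rpm=0)
set_airspeed(77.8): V ← 77.8 m/s
adjust_airspeed(+3.76): V ← 77.8 +3.76 = 81.56 m/s
adjust_airspeed(-2.54): V ← 81.56 -2.54 = 79.02 m/s
throttle_to(6800): rpm ← 6800
set_airspeed(31.61): V ← 31.61 m/s
final state: V = 31.61 m/s, rpm = 6800 → n = rpm/60 = 113.333333 rev/s
J = V / (n·D) = 31.61 / (113.333333 × 1.631) = 0.171007
regime bands: climb J<0.2747 | cruise [0.2747, 0.5494) | windmill J≥0.5494
J = 0.1710 → climb

J = 0.1710, regime = climb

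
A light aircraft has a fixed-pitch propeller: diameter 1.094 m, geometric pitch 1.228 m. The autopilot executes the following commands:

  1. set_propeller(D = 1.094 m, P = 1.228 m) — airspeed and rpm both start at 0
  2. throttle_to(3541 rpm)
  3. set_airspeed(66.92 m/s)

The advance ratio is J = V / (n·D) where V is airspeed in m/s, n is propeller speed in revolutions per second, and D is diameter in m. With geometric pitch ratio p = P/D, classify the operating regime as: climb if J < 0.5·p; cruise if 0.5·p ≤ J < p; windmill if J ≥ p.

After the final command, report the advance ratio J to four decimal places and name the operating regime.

J = 1.0365, regime = cruise

set_propeller: D = 1.094 m, P = 1.228 m (p = P/D = 1.122486); state ← (V=0, rpm=0)
throttle_to(3541): rpm ← 3541
set_airspeed(66.92): V ← 66.92 m/s
final state: V = 66.92 m/s, rpm = 3541 → n = rpm/60 = 59.016667 rev/s
J = V / (n·D) = 66.92 / (59.016667 × 1.094) = 1.036487
regime bands: climb J<0.5612 | cruise [0.5612, 1.1225) | windmill J≥1.1225
J = 1.0365 → cruise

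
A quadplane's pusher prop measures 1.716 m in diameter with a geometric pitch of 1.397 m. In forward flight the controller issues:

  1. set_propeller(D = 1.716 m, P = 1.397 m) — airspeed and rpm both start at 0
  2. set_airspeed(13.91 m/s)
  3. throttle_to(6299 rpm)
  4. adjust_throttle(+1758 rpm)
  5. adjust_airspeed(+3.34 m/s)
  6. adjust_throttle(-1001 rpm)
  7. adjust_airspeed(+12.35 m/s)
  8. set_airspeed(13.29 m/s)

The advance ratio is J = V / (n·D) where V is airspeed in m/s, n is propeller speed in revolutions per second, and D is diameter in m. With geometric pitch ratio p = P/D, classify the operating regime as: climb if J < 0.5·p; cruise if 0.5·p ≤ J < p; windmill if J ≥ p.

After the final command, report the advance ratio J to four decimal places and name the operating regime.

set_propeller: D = 1.716 m, P = 1.397 m (p = P/D = 0.814103); state ← (V=0, rpm=0)
set_airspeed(13.91): V ← 13.91 m/s
throttle_to(6299): rpm ← 6299
adjust_throttle(+1758): rpm ← 6299 +1758 = 8057
adjust_airspeed(+3.34): V ← 13.91 +3.34 = 17.25 m/s
adjust_throttle(-1001): rpm ← 8057 -1001 = 7056
adjust_airspeed(+12.35): V ← 17.25 +12.35 = 29.6 m/s
set_airspeed(13.29): V ← 13.29 m/s
final state: V = 13.29 m/s, rpm = 7056 → n = rpm/60 = 117.600000 rev/s
J = V / (n·D) = 13.29 / (117.600000 × 1.716) = 0.065857
regime bands: climb J<0.4071 | cruise [0.4071, 0.8141) | windmill J≥0.8141
J = 0.0659 → climb

J = 0.0659, regime = climb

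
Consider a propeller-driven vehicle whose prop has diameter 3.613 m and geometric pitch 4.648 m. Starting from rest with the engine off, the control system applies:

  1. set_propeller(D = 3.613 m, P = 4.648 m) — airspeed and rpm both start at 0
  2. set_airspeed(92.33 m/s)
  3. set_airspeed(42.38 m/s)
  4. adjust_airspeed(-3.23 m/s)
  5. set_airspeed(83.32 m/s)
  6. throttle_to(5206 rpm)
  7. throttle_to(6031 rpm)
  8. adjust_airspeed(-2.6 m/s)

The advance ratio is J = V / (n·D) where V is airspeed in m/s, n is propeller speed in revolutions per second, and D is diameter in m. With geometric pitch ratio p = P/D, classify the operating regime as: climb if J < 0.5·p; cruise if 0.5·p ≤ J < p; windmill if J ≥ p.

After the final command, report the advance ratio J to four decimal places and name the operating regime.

set_propeller: D = 3.613 m, P = 4.648 m (p = P/D = 1.286466); state ← (V=0, rpm=0)
set_airspeed(92.33): V ← 92.33 m/s
set_airspeed(42.38): V ← 42.38 m/s
adjust_airspeed(-3.23): V ← 42.38 -3.23 = 39.15 m/s
set_airspeed(83.32): V ← 83.32 m/s
throttle_to(5206): rpm ← 5206
throttle_to(6031): rpm ← 6031
adjust_airspeed(-2.6): V ← 83.32 -2.6 = 80.72 m/s
final state: V = 80.72 m/s, rpm = 6031 → n = rpm/60 = 100.516667 rev/s
J = V / (n·D) = 80.72 / (100.516667 × 3.613) = 0.222267
regime bands: climb J<0.6432 | cruise [0.6432, 1.2865) | windmill J≥1.2865
J = 0.2223 → climb

J = 0.2223, regime = climb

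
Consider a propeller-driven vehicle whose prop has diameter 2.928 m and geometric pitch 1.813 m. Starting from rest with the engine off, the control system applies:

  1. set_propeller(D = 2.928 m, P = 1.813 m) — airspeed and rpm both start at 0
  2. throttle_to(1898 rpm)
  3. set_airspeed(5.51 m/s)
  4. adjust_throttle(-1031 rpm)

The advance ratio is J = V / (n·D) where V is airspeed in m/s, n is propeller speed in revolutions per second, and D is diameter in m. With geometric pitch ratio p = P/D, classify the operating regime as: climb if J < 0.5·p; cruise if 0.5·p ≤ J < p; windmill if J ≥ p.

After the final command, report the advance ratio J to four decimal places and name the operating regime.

J = 0.1302, regime = climb

set_propeller: D = 2.928 m, P = 1.813 m (p = P/D = 0.619194); state ← (V=0, rpm=0)
throttle_to(1898): rpm ← 1898
set_airspeed(5.51): V ← 5.51 m/s
adjust_throttle(-1031): rpm ← 1898 -1031 = 867
final state: V = 5.51 m/s, rpm = 867 → n = rpm/60 = 14.450000 rev/s
J = V / (n·D) = 5.51 / (14.450000 × 2.928) = 0.130230
regime bands: climb J<0.3096 | cruise [0.3096, 0.6192) | windmill J≥0.6192
J = 0.1302 → climb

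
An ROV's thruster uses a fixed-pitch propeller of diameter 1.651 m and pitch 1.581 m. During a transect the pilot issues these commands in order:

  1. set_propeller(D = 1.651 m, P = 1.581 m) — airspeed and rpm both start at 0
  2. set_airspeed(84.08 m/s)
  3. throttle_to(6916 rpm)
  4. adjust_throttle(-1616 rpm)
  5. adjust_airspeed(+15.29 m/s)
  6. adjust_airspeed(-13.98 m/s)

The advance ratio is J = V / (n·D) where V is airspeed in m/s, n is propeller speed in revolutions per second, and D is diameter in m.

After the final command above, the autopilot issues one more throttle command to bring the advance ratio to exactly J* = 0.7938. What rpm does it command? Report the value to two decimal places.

rpm = 3909.31

set_propeller: D = 1.651 m, P = 1.581 m (p = P/D = 0.957601); state ← (V=0, rpm=0)
set_airspeed(84.08): V ← 84.08 m/s
throttle_to(6916): rpm ← 6916
adjust_throttle(-1616): rpm ← 6916 -1616 = 5300
adjust_airspeed(+15.29): V ← 84.08 +15.29 = 99.37 m/s
adjust_airspeed(-13.98): V ← 99.37 -13.98 = 85.39 m/s
final state: V = 85.39 m/s, rpm = 5300 → n = rpm/60 = 88.333333 rev/s
target J* = 0.7938; solve J* = V/(n·D) for n: n = V/(J*·D) = 85.39/(0.7938 × 1.651) = 65.155165 rev/s
rpm = 60·n = 3909.309871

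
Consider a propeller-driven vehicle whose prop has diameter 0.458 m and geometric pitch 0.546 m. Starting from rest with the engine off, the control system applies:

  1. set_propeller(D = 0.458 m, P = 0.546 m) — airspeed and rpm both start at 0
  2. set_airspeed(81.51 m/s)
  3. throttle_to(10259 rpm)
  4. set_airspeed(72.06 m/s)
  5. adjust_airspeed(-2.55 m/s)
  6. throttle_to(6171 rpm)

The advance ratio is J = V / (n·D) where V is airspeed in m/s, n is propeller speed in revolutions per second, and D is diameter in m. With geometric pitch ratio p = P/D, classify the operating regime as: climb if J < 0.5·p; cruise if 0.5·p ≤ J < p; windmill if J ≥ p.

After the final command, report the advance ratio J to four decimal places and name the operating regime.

set_propeller: D = 0.458 m, P = 0.546 m (p = P/D = 1.192140); state ← (V=0, rpm=0)
set_airspeed(81.51): V ← 81.51 m/s
throttle_to(10259): rpm ← 10259
set_airspeed(72.06): V ← 72.06 m/s
adjust_airspeed(-2.55): V ← 72.06 -2.55 = 69.51 m/s
throttle_to(6171): rpm ← 6171
final state: V = 69.51 m/s, rpm = 6171 → n = rpm/60 = 102.850000 rev/s
J = V / (n·D) = 69.51 / (102.850000 × 0.458) = 1.475630
regime bands: climb J<0.5961 | cruise [0.5961, 1.1921) | windmill J≥1.1921
J = 1.4756 → windmill

J = 1.4756, regime = windmill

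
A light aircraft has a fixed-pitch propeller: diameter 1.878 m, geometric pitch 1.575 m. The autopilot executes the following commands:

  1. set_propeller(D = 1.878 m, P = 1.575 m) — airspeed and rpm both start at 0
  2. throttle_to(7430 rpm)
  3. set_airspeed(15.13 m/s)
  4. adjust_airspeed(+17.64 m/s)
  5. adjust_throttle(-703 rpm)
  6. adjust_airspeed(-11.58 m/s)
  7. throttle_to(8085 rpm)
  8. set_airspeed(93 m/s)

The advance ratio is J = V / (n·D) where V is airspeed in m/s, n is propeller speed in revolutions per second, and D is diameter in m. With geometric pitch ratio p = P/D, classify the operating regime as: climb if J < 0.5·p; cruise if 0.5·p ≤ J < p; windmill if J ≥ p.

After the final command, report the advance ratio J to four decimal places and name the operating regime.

set_propeller: D = 1.878 m, P = 1.575 m (p = P/D = 0.838658); state ← (V=0, rpm=0)
throttle_to(7430): rpm ← 7430
set_airspeed(15.13): V ← 15.13 m/s
adjust_airspeed(+17.64): V ← 15.13 +17.64 = 32.77 m/s
adjust_throttle(-703): rpm ← 7430 -703 = 6727
adjust_airspeed(-11.58): V ← 32.77 -11.58 = 21.19 m/s
throttle_to(8085): rpm ← 8085
set_airspeed(93): V ← 93 m/s
final state: V = 93 m/s, rpm = 8085 → n = rpm/60 = 134.750000 rev/s
J = V / (n·D) = 93 / (134.750000 × 1.878) = 0.367501
regime bands: climb J<0.4193 | cruise [0.4193, 0.8387) | windmill J≥0.8387
J = 0.3675 → climb

J = 0.3675, regime = climb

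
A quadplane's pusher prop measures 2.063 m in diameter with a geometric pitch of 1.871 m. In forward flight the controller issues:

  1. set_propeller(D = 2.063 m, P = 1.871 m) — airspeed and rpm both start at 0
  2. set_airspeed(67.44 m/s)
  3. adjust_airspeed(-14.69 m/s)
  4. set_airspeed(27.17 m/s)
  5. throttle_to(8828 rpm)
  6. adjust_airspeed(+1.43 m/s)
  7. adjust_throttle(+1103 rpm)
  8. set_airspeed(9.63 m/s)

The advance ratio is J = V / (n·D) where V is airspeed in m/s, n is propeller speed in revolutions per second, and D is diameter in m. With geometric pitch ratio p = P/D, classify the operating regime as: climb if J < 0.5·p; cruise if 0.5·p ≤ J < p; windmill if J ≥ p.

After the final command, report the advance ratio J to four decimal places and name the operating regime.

set_propeller: D = 2.063 m, P = 1.871 m (p = P/D = 0.906932); state ← (V=0, rpm=0)
set_airspeed(67.44): V ← 67.44 m/s
adjust_airspeed(-14.69): V ← 67.44 -14.69 = 52.75 m/s
set_airspeed(27.17): V ← 27.17 m/s
throttle_to(8828): rpm ← 8828
adjust_airspeed(+1.43): V ← 27.17 +1.43 = 28.6 m/s
adjust_throttle(+1103): rpm ← 8828 +1103 = 9931
set_airspeed(9.63): V ← 9.63 m/s
final state: V = 9.63 m/s, rpm = 9931 → n = rpm/60 = 165.516667 rev/s
J = V / (n·D) = 9.63 / (165.516667 × 2.063) = 0.028202
regime bands: climb J<0.4535 | cruise [0.4535, 0.9069) | windmill J≥0.9069
J = 0.0282 → climb

J = 0.0282, regime = climb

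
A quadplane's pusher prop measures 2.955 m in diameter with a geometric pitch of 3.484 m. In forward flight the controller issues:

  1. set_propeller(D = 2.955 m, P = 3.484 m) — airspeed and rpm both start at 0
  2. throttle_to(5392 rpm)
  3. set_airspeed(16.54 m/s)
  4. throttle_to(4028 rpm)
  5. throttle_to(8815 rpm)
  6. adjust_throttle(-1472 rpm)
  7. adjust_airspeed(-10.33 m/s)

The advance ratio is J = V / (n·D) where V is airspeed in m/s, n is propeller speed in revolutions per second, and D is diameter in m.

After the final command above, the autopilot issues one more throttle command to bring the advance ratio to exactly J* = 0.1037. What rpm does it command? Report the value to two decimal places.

rpm = 1215.92

set_propeller: D = 2.955 m, P = 3.484 m (p = P/D = 1.179019); state ← (V=0, rpm=0)
throttle_to(5392): rpm ← 5392
set_airspeed(16.54): V ← 16.54 m/s
throttle_to(4028): rpm ← 4028
throttle_to(8815): rpm ← 8815
adjust_throttle(-1472): rpm ← 8815 -1472 = 7343
adjust_airspeed(-10.33): V ← 16.54 -10.33 = 6.21 m/s
final state: V = 6.21 m/s, rpm = 7343 → n = rpm/60 = 122.383333 rev/s
target J* = 0.1037; solve J* = V/(n·D) for n: n = V/(J*·D) = 6.21/(0.1037 × 2.955) = 20.265408 rev/s
rpm = 60·n = 1215.924499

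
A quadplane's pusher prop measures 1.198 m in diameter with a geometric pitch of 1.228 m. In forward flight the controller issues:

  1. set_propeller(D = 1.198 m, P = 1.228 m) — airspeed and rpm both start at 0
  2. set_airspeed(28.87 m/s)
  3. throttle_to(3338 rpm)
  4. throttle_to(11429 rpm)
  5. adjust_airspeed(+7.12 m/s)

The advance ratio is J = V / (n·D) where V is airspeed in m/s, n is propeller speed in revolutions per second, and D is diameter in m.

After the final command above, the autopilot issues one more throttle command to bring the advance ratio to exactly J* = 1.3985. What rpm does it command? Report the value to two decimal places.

rpm = 1288.88

set_propeller: D = 1.198 m, P = 1.228 m (p = P/D = 1.025042); state ← (V=0, rpm=0)
set_airspeed(28.87): V ← 28.87 m/s
throttle_to(3338): rpm ← 3338
throttle_to(11429): rpm ← 11429
adjust_airspeed(+7.12): V ← 28.87 +7.12 = 35.99 m/s
final state: V = 35.99 m/s, rpm = 11429 → n = rpm/60 = 190.483333 rev/s
target J* = 1.3985; solve J* = V/(n·D) for n: n = V/(J*·D) = 35.99/(1.3985 × 1.198) = 21.481399 rev/s
rpm = 60·n = 1288.883928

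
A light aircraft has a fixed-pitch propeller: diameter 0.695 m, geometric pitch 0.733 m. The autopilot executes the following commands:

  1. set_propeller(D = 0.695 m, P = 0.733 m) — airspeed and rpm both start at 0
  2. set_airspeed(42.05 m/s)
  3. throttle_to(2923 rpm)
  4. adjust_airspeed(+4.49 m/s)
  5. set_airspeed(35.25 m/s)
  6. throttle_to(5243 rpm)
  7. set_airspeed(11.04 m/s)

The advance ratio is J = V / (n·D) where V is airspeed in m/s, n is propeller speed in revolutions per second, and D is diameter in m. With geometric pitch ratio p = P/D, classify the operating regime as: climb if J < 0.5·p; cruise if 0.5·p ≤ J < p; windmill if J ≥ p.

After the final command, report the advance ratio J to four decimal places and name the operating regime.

J = 0.1818, regime = climb

set_propeller: D = 0.695 m, P = 0.733 m (p = P/D = 1.054676); state ← (V=0, rpm=0)
set_airspeed(42.05): V ← 42.05 m/s
throttle_to(2923): rpm ← 2923
adjust_airspeed(+4.49): V ← 42.05 +4.49 = 46.54 m/s
set_airspeed(35.25): V ← 35.25 m/s
throttle_to(5243): rpm ← 5243
set_airspeed(11.04): V ← 11.04 m/s
final state: V = 11.04 m/s, rpm = 5243 → n = rpm/60 = 87.383333 rev/s
J = V / (n·D) = 11.04 / (87.383333 × 0.695) = 0.181784
regime bands: climb J<0.5273 | cruise [0.5273, 1.0547) | windmill J≥1.0547
J = 0.1818 → climb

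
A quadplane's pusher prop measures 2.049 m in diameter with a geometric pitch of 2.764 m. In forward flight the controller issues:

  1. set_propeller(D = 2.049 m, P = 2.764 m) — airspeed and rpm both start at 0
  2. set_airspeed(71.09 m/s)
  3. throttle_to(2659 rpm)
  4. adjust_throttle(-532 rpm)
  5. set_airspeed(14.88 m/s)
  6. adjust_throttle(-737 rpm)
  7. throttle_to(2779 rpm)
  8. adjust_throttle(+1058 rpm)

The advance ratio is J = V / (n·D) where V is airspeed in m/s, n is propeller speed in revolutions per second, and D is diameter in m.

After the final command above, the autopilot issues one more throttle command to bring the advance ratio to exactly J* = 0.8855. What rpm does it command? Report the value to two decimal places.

rpm = 492.07

set_propeller: D = 2.049 m, P = 2.764 m (p = P/D = 1.348951); state ← (V=0, rpm=0)
set_airspeed(71.09): V ← 71.09 m/s
throttle_to(2659): rpm ← 2659
adjust_throttle(-532): rpm ← 2659 -532 = 2127
set_airspeed(14.88): V ← 14.88 m/s
adjust_throttle(-737): rpm ← 2127 -737 = 1390
throttle_to(2779): rpm ← 2779
adjust_throttle(+1058): rpm ← 2779 +1058 = 3837
final state: V = 14.88 m/s, rpm = 3837 → n = rpm/60 = 63.950000 rev/s
target J* = 0.8855; solve J* = V/(n·D) for n: n = V/(J*·D) = 14.88/(0.8855 × 2.049) = 8.201106 rev/s
rpm = 60·n = 492.066340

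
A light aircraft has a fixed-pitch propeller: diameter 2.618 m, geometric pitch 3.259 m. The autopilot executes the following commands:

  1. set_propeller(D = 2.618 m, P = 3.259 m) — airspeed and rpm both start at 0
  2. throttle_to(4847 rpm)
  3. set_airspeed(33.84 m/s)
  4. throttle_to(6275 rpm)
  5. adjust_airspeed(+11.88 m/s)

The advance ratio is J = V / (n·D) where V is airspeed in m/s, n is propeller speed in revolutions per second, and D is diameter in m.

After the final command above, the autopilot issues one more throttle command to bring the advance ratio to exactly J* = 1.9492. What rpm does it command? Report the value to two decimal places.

rpm = 537.57

set_propeller: D = 2.618 m, P = 3.259 m (p = P/D = 1.244843); state ← (V=0, rpm=0)
throttle_to(4847): rpm ← 4847
set_airspeed(33.84): V ← 33.84 m/s
throttle_to(6275): rpm ← 6275
adjust_airspeed(+11.88): V ← 33.84 +11.88 = 45.72 m/s
final state: V = 45.72 m/s, rpm = 6275 → n = rpm/60 = 104.583333 rev/s
target J* = 1.9492; solve J* = V/(n·D) for n: n = V/(J*·D) = 45.72/(1.9492 × 2.618) = 8.959426 rev/s
rpm = 60·n = 537.565548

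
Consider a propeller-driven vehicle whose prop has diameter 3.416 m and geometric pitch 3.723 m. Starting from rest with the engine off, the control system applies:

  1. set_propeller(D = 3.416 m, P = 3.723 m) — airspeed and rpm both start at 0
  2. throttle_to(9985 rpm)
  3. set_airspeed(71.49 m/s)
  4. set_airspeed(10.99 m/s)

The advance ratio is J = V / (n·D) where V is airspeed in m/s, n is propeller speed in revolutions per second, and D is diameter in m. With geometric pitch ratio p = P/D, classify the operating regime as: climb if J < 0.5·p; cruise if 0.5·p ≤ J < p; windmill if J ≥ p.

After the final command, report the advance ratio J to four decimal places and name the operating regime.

set_propeller: D = 3.416 m, P = 3.723 m (p = P/D = 1.089871); state ← (V=0, rpm=0)
throttle_to(9985): rpm ← 9985
set_airspeed(71.49): V ← 71.49 m/s
set_airspeed(10.99): V ← 10.99 m/s
final state: V = 10.99 m/s, rpm = 9985 → n = rpm/60 = 166.416667 rev/s
J = V / (n·D) = 10.99 / (166.416667 × 3.416) = 0.019332
regime bands: climb J<0.5449 | cruise [0.5449, 1.0899) | windmill J≥1.0899
J = 0.0193 → climb

J = 0.0193, regime = climb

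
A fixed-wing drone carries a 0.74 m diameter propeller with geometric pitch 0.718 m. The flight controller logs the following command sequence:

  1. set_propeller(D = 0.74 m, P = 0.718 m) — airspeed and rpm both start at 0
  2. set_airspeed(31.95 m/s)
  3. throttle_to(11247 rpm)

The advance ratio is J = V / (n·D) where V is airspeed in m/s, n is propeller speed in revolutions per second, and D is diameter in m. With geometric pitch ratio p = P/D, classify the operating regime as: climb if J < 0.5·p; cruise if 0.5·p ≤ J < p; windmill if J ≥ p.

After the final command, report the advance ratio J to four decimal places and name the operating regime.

set_propeller: D = 0.74 m, P = 0.718 m (p = P/D = 0.970270); state ← (V=0, rpm=0)
set_airspeed(31.95): V ← 31.95 m/s
throttle_to(11247): rpm ← 11247
final state: V = 31.95 m/s, rpm = 11247 → n = rpm/60 = 187.450000 rev/s
J = V / (n·D) = 31.95 / (187.450000 × 0.74) = 0.230332
regime bands: climb J<0.4851 | cruise [0.4851, 0.9703) | windmill J≥0.9703
J = 0.2303 → climb

J = 0.2303, regime = climb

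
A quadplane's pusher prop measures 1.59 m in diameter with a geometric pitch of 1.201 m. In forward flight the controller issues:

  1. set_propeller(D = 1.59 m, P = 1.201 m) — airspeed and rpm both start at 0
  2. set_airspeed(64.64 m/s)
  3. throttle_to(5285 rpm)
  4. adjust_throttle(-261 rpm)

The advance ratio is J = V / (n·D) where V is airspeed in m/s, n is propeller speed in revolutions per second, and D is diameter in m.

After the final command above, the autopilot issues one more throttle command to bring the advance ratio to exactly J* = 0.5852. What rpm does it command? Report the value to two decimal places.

set_propeller: D = 1.59 m, P = 1.201 m (p = P/D = 0.755346); state ← (V=0, rpm=0)
set_airspeed(64.64): V ← 64.64 m/s
throttle_to(5285): rpm ← 5285
adjust_throttle(-261): rpm ← 5285 -261 = 5024
final state: V = 64.64 m/s, rpm = 5024 → n = rpm/60 = 83.733333 rev/s
target J* = 0.5852; solve J* = V/(n·D) for n: n = V/(J*·D) = 64.64/(0.5852 × 1.59) = 69.470417 rev/s
rpm = 60·n = 4168.225022

rpm = 4168.23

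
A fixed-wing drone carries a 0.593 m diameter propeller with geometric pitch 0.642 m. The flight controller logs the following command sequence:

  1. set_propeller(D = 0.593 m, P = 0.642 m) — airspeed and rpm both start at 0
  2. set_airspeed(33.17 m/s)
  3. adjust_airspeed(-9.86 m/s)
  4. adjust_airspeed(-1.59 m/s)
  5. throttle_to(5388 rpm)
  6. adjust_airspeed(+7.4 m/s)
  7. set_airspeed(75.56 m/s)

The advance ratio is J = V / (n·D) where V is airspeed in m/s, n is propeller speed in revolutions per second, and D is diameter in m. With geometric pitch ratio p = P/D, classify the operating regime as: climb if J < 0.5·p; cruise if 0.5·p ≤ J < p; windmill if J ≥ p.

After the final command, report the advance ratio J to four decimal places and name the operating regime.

J = 1.4189, regime = windmill

set_propeller: D = 0.593 m, P = 0.642 m (p = P/D = 1.082631); state ← (V=0, rpm=0)
set_airspeed(33.17): V ← 33.17 m/s
adjust_airspeed(-9.86): V ← 33.17 -9.86 = 23.31 m/s
adjust_airspeed(-1.59): V ← 23.31 -1.59 = 21.72 m/s
throttle_to(5388): rpm ← 5388
adjust_airspeed(+7.4): V ← 21.72 +7.4 = 29.12 m/s
set_airspeed(75.56): V ← 75.56 m/s
final state: V = 75.56 m/s, rpm = 5388 → n = rpm/60 = 89.800000 rev/s
J = V / (n·D) = 75.56 / (89.800000 × 0.593) = 1.418930
regime bands: climb J<0.5413 | cruise [0.5413, 1.0826) | windmill J≥1.0826
J = 1.4189 → windmill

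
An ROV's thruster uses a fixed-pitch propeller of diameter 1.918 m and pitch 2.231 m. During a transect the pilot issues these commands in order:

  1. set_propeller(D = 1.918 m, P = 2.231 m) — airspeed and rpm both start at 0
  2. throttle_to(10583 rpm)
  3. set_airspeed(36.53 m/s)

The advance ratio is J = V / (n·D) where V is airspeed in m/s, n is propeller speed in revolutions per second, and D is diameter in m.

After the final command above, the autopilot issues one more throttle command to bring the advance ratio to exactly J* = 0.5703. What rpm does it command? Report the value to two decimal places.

rpm = 2003.77

set_propeller: D = 1.918 m, P = 2.231 m (p = P/D = 1.163191); state ← (V=0, rpm=0)
throttle_to(10583): rpm ← 10583
set_airspeed(36.53): V ← 36.53 m/s
final state: V = 36.53 m/s, rpm = 10583 → n = rpm/60 = 176.383333 rev/s
target J* = 0.5703; solve J* = V/(n·D) for n: n = V/(J*·D) = 36.53/(0.5703 × 1.918) = 33.396250 rev/s
rpm = 60·n = 2003.774974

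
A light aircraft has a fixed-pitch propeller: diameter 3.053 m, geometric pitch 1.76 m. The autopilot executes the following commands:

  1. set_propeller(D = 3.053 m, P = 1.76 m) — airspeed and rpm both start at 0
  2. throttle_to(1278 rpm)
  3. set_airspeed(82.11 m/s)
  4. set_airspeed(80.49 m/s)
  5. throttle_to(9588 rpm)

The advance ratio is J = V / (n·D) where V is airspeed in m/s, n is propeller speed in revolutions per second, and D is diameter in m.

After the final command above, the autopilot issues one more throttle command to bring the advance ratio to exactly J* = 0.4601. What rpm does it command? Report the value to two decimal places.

set_propeller: D = 3.053 m, P = 1.76 m (p = P/D = 0.576482); state ← (V=0, rpm=0)
throttle_to(1278): rpm ← 1278
set_airspeed(82.11): V ← 82.11 m/s
set_airspeed(80.49): V ← 80.49 m/s
throttle_to(9588): rpm ← 9588
final state: V = 80.49 m/s, rpm = 9588 → n = rpm/60 = 159.800000 rev/s
target J* = 0.4601; solve J* = V/(n·D) for n: n = V/(J*·D) = 80.49/(0.4601 × 3.053) = 57.301091 rev/s
rpm = 60·n = 3438.065451

rpm = 3438.07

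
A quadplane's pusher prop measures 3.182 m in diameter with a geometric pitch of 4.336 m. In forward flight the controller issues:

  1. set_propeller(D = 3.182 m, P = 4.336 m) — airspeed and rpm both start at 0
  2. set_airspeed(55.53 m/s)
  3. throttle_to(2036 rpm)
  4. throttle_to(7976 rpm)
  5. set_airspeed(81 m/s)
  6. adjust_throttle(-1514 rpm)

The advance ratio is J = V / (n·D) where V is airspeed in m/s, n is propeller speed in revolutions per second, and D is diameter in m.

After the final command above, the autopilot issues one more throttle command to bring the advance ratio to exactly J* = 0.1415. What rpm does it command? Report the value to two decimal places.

set_propeller: D = 3.182 m, P = 4.336 m (p = P/D = 1.362665); state ← (V=0, rpm=0)
set_airspeed(55.53): V ← 55.53 m/s
throttle_to(2036): rpm ← 2036
throttle_to(7976): rpm ← 7976
set_airspeed(81): V ← 81 m/s
adjust_throttle(-1514): rpm ← 7976 -1514 = 6462
final state: V = 81 m/s, rpm = 6462 → n = rpm/60 = 107.700000 rev/s
target J* = 0.1415; solve J* = V/(n·D) for n: n = V/(J*·D) = 81/(0.1415 × 3.182) = 179.898857 rev/s
rpm = 60·n = 10793.931412

rpm = 10793.93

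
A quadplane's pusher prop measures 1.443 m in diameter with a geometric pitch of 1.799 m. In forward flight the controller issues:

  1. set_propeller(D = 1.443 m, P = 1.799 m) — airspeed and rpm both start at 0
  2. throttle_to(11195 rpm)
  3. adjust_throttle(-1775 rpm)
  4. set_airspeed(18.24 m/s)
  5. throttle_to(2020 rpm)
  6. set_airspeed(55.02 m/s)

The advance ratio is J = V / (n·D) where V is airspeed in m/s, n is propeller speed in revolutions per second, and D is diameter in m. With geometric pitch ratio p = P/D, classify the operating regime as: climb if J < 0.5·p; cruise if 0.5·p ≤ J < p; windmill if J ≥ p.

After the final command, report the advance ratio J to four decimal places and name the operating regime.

J = 1.1325, regime = cruise

set_propeller: D = 1.443 m, P = 1.799 m (p = P/D = 1.246708); state ← (V=0, rpm=0)
throttle_to(11195): rpm ← 11195
adjust_throttle(-1775): rpm ← 11195 -1775 = 9420
set_airspeed(18.24): V ← 18.24 m/s
throttle_to(2020): rpm ← 2020
set_airspeed(55.02): V ← 55.02 m/s
final state: V = 55.02 m/s, rpm = 2020 → n = rpm/60 = 33.666667 rev/s
J = V / (n·D) = 55.02 / (33.666667 × 1.443) = 1.132542
regime bands: climb J<0.6234 | cruise [0.6234, 1.2467) | windmill J≥1.2467
J = 1.1325 → cruise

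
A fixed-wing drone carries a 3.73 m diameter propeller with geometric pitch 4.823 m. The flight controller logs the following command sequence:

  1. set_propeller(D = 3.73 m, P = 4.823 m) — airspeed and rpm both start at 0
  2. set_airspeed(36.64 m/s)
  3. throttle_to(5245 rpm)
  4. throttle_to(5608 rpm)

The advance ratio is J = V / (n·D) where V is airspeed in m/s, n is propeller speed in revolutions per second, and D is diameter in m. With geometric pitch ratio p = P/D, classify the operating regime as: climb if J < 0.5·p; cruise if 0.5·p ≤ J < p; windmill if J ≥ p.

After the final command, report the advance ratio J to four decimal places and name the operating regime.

set_propeller: D = 3.73 m, P = 4.823 m (p = P/D = 1.293029); state ← (V=0, rpm=0)
set_airspeed(36.64): V ← 36.64 m/s
throttle_to(5245): rpm ← 5245
throttle_to(5608): rpm ← 5608
final state: V = 36.64 m/s, rpm = 5608 → n = rpm/60 = 93.466667 rev/s
J = V / (n·D) = 36.64 / (93.466667 × 3.73) = 0.105097
regime bands: climb J<0.6465 | cruise [0.6465, 1.2930) | windmill J≥1.2930
J = 0.1051 → climb

J = 0.1051, regime = climb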